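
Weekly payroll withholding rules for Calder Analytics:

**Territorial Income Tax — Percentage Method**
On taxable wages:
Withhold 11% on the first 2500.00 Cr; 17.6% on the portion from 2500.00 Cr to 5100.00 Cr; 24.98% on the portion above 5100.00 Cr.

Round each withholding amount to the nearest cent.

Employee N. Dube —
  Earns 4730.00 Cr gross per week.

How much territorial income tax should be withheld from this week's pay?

667.48 Cr

Territorial Income Tax: taxable = 4730.00 Cr
  275.00 Cr + 17.6% × (4730.00 Cr − 2500.00 Cr) = 275.00 Cr + 17.6% × 2230.00 Cr = 667.48 Cr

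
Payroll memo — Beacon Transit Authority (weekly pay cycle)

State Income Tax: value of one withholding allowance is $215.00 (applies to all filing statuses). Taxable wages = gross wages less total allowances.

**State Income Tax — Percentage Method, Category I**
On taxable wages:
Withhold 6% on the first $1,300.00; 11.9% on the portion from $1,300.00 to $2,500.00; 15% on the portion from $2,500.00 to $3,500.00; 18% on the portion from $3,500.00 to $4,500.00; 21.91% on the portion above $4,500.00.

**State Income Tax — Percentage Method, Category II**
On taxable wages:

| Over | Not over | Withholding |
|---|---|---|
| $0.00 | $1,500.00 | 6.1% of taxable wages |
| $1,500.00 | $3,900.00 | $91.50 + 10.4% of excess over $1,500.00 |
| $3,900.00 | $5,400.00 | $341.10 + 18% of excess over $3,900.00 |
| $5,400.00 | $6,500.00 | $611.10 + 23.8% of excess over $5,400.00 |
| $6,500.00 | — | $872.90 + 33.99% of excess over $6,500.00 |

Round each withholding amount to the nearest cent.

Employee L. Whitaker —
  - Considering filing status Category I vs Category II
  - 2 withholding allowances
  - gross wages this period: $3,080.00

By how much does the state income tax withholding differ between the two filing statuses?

State Income Tax (Category I): taxable = $3,080.00 − 2×$215.00 = $2,650.00
  $220.80 + 15% × ($2,650.00 − $2,500.00) = $220.80 + 15% × $150.00 = $243.30
State Income Tax (Category II): taxable = $3,080.00 − 2×$215.00 = $2,650.00
  $91.50 + 10.4% × ($2,650.00 − $1,500.00) = $91.50 + 10.4% × $1,150.00 = $211.10
Difference: |$243.30 − $211.10| = $32.20 (higher under Category I)

$32.20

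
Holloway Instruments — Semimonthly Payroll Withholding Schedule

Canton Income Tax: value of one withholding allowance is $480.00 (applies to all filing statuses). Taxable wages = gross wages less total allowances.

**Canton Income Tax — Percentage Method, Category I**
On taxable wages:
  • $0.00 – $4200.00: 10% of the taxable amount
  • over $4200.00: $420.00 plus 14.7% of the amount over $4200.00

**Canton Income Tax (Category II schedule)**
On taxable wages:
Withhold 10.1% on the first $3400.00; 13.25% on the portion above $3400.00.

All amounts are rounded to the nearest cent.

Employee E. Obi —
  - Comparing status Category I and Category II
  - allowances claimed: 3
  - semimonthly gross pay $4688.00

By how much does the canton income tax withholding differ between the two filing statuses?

Canton Income Tax (Category I): taxable = $4688.00 − 3×$480.00 = $3248.00
  10% × $3248.00 = $324.80
Canton Income Tax (Category II): taxable = $4688.00 − 3×$480.00 = $3248.00
  10.1% × $3248.00 = $328.05
Difference: |$324.80 − $328.05| = $3.25 (higher under Category II)

$3.25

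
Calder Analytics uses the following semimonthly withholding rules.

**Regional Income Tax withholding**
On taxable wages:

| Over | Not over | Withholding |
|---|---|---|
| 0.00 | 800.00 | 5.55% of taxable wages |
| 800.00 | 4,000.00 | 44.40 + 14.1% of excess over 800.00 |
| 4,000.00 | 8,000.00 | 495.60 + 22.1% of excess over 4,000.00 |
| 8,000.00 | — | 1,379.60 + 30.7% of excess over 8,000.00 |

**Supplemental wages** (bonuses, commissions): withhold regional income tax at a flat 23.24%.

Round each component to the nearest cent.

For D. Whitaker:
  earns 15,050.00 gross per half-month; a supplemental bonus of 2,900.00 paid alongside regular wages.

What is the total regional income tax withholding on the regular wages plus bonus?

Regional Income Tax: taxable = 15,050.00
  1,379.60 + 30.7% × (15,050.00 − 8,000.00) = 1,379.60 + 30.7% × 7,050.00 = 3,543.95
Supplemental (23.24% flat on bonus): 23.24% × 2,900.00 = 673.96
Total regional income tax: 3,543.95 + 673.96 = 4,217.91

4,217.91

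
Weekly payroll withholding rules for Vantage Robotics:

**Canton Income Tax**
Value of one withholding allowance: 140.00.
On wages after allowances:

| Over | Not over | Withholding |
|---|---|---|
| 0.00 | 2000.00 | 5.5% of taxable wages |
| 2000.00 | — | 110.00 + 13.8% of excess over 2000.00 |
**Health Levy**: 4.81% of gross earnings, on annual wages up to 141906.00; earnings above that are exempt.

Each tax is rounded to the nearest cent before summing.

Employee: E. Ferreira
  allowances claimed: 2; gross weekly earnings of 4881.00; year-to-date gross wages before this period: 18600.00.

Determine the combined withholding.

703.72

Canton Income Tax: taxable = 4881.00 − 2×140.00 = 4601.00
  110.00 + 13.8% × (4601.00 − 2000.00) = 110.00 + 13.8% × 2601.00 = 468.94
Health Levy: 4.81% × 4881.00 = 234.78
Total: 468.94 + 234.78 = 703.72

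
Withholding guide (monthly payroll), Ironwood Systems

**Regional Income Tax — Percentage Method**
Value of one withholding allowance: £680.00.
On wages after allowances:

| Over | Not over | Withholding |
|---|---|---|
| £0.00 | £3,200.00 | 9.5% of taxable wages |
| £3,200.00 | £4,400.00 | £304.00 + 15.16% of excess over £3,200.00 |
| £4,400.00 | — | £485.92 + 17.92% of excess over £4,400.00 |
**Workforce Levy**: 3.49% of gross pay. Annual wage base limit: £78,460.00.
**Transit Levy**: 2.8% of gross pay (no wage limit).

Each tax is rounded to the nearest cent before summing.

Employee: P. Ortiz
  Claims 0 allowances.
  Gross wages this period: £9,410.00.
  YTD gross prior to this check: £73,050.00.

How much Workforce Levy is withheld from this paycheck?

£188.81

Workforce Levy: cap £78,460.00 − YTD £73,050.00 = £5,410.00 subject; 3.49% × £5,410.00 = £188.81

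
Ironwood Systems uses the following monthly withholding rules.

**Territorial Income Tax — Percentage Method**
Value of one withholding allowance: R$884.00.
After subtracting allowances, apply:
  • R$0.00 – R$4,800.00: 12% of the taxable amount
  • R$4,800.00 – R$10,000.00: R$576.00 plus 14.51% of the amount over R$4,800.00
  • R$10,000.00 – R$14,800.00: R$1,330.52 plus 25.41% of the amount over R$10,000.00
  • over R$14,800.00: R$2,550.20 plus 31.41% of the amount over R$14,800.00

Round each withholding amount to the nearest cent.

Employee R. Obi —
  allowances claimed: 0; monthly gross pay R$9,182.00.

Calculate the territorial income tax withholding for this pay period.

Territorial Income Tax: taxable = R$9,182.00
  R$576.00 + 14.51% × (R$9,182.00 − R$4,800.00) = R$576.00 + 14.51% × R$4,382.00 = R$1,211.83

R$1,211.83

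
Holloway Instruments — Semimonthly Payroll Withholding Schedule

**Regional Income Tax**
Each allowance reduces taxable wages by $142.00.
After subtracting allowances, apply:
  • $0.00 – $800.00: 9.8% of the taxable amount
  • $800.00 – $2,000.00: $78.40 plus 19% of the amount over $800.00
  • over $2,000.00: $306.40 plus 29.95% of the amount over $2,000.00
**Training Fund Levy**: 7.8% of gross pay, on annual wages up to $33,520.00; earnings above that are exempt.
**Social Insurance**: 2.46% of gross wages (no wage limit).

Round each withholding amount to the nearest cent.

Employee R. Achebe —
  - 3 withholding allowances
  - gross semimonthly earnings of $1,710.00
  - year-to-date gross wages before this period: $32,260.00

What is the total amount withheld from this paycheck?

Regional Income Tax: taxable = $1,710.00 − 3×$142.00 = $1,284.00
  $78.40 + 19% × ($1,284.00 − $800.00) = $78.40 + 19% × $484.00 = $170.36
Training Fund Levy: cap $33,520.00 − YTD $32,260.00 = $1,260.00 subject; 7.8% × $1,260.00 = $98.28
Social Insurance: 2.46% × $1,710.00 = $42.07
Total: $170.36 + $98.28 + $42.07 = $310.71

$310.71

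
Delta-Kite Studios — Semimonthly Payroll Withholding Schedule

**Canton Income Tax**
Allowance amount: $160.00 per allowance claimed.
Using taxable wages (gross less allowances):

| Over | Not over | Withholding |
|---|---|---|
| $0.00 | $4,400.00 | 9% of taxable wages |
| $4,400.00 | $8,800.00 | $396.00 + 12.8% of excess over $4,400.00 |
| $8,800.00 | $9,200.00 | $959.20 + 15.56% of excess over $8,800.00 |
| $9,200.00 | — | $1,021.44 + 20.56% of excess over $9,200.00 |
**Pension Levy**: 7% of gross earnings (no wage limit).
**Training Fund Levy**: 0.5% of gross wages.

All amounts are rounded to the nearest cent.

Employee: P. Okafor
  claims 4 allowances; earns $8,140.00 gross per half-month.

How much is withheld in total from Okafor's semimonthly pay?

Canton Income Tax: taxable = $8,140.00 − 4×$160.00 = $7,500.00
  $396.00 + 12.8% × ($7,500.00 − $4,400.00) = $396.00 + 12.8% × $3,100.00 = $792.80
Pension Levy: 7% × $8,140.00 = $569.80
Training Fund Levy: 0.5% × $8,140.00 = $40.70
Total: $792.80 + $569.80 + $40.70 = $1,403.30

$1,403.30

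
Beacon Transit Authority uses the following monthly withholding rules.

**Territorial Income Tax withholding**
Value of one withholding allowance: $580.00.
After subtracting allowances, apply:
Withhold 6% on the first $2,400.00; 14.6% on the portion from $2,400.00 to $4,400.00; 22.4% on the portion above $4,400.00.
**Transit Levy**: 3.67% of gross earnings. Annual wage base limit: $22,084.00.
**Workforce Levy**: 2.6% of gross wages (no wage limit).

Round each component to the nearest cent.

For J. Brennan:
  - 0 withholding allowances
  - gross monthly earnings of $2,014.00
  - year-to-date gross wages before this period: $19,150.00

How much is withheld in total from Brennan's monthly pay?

$247.11

Territorial Income Tax: taxable = $2,014.00
  6% × $2,014.00 = $120.84
Transit Levy: 3.67% × $2,014.00 = $73.91
Workforce Levy: 2.6% × $2,014.00 = $52.36
Total: $120.84 + $73.91 + $52.36 = $247.11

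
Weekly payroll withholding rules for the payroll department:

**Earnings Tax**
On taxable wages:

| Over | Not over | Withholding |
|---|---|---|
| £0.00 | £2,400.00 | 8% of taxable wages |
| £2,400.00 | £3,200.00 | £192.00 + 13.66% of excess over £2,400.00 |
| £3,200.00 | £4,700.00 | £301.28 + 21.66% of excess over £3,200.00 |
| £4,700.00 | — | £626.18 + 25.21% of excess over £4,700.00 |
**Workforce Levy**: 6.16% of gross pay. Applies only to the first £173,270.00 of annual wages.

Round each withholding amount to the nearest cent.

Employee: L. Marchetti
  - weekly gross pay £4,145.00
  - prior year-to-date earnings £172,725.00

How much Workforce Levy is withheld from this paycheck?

Workforce Levy: cap £173,270.00 − YTD £172,725.00 = £545.00 subject; 6.16% × £545.00 = £33.57

£33.57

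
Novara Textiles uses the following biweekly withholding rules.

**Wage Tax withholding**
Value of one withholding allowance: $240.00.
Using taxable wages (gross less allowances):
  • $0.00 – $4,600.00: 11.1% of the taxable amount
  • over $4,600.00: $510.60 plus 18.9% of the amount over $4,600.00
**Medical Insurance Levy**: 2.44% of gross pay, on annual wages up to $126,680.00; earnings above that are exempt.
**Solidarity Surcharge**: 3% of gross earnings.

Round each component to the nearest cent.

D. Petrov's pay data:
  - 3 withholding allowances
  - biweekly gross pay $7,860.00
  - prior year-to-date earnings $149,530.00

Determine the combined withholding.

$1,226.46

Wage Tax: taxable = $7,860.00 − 3×$240.00 = $7,140.00
  $510.60 + 18.9% × ($7,140.00 − $4,600.00) = $510.60 + 18.9% × $2,540.00 = $990.66
Medical Insurance Levy: YTD $149,530.00 ≥ cap $126,680.00 → $0.00
Solidarity Surcharge: 3% × $7,860.00 = $235.80
Total: $990.66 + $0.00 + $235.80 = $1,226.46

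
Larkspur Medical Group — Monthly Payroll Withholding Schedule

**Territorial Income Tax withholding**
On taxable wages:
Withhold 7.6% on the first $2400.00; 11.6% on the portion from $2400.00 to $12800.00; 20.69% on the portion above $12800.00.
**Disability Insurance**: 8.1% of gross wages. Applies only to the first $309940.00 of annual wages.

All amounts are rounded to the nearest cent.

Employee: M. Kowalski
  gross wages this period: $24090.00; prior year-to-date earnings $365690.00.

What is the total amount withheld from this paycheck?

$3724.70

Territorial Income Tax: taxable = $24090.00
  $1388.80 + 20.69% × ($24090.00 − $12800.00) = $1388.80 + 20.69% × $11290.00 = $3724.70
Disability Insurance: YTD $365690.00 ≥ cap $309940.00 → $0.00
Total: $3724.70 + $0.00 = $3724.70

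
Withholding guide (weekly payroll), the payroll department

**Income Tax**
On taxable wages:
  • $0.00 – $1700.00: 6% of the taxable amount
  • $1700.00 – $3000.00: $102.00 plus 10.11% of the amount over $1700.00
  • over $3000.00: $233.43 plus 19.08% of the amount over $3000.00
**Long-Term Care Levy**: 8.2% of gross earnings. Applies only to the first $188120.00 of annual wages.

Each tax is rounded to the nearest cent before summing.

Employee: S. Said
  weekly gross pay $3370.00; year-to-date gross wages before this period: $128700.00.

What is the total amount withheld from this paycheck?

Income Tax: taxable = $3370.00
  $233.43 + 19.08% × ($3370.00 − $3000.00) = $233.43 + 19.08% × $370.00 = $304.03
Long-Term Care Levy: 8.2% × $3370.00 = $276.34
Total: $304.03 + $276.34 = $580.37

$580.37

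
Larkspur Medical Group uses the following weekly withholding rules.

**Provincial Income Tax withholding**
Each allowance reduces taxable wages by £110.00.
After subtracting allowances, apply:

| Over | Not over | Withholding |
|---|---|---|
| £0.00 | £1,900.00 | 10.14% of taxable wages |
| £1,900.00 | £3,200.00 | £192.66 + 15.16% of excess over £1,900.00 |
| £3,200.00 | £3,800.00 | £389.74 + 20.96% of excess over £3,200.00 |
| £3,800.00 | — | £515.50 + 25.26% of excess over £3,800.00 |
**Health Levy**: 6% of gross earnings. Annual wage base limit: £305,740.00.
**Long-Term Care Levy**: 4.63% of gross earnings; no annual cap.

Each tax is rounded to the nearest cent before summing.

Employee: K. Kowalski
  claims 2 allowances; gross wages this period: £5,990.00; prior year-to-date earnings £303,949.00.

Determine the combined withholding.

Provincial Income Tax: taxable = £5,990.00 − 2×£110.00 = £5,770.00
  £515.50 + 25.26% × (£5,770.00 − £3,800.00) = £515.50 + 25.26% × £1,970.00 = £1,013.12
Health Levy: cap £305,740.00 − YTD £303,949.00 = £1,791.00 subject; 6% × £1,791.00 = £107.46
Long-Term Care Levy: 4.63% × £5,990.00 = £277.34
Total: £1,013.12 + £107.46 + £277.34 = £1,397.92

£1,397.92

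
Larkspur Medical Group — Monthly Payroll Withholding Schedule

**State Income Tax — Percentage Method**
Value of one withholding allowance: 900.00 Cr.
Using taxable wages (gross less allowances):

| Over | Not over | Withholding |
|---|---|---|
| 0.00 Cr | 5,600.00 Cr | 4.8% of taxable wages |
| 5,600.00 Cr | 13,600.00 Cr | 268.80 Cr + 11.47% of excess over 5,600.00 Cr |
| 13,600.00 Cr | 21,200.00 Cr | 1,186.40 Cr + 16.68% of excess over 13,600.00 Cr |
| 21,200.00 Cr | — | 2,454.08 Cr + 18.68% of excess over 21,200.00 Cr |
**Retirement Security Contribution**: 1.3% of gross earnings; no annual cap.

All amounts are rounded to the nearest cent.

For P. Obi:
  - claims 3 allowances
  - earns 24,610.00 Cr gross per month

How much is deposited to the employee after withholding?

21,703.36 Cr

State Income Tax: taxable = 24,610.00 Cr − 3×900.00 Cr = 21,910.00 Cr
  2,454.08 Cr + 18.68% × (21,910.00 Cr − 21,200.00 Cr) = 2,454.08 Cr + 18.68% × 710.00 Cr = 2,586.71 Cr
Retirement Security Contribution: 1.3% × 24,610.00 Cr = 319.93 Cr
Total withheld: 2,586.71 Cr + 319.93 Cr = 2,906.64 Cr
Net pay: 24,610.00 Cr − 2,906.64 Cr = 21,703.36 Cr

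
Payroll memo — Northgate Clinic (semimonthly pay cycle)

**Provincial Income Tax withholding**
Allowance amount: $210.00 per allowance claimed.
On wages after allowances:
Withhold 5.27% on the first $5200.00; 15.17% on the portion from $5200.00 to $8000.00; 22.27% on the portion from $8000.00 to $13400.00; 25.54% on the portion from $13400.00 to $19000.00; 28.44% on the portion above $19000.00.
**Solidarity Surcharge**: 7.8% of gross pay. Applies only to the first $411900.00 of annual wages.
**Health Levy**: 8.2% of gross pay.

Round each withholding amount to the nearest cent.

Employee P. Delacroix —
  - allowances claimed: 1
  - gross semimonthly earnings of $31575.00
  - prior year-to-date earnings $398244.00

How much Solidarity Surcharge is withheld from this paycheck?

Solidarity Surcharge: cap $411900.00 − YTD $398244.00 = $13656.00 subject; 7.8% × $13656.00 = $1065.17

$1065.17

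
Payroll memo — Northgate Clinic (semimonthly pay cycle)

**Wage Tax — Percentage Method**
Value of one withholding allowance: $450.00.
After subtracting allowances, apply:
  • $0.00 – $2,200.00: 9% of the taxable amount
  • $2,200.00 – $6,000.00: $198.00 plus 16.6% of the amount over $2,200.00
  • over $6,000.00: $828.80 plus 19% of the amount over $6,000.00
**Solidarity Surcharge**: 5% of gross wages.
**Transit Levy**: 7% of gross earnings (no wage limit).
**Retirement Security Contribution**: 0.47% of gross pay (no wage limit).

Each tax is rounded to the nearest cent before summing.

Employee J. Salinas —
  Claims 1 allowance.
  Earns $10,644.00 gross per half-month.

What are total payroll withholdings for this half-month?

$2,952.97

Wage Tax: taxable = $10,644.00 − 1×$450.00 = $10,194.00
  $828.80 + 19% × ($10,194.00 − $6,000.00) = $828.80 + 19% × $4,194.00 = $1,625.66
Solidarity Surcharge: 5% × $10,644.00 = $532.20
Transit Levy: 7% × $10,644.00 = $745.08
Retirement Security Contribution: 0.47% × $10,644.00 = $50.03
Total: $1,625.66 + $532.20 + $745.08 + $50.03 = $2,952.97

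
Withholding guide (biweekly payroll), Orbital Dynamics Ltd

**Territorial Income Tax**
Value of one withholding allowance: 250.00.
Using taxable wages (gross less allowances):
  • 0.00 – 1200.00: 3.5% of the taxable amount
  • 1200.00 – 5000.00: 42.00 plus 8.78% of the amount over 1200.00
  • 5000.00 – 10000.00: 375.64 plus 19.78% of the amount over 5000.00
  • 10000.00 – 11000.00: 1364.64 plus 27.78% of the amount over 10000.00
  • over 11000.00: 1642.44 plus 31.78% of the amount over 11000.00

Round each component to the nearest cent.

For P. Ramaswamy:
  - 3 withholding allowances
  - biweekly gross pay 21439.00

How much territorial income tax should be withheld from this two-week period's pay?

Territorial Income Tax: taxable = 21439.00 − 3×250.00 = 20689.00
  1642.44 + 31.78% × (20689.00 − 11000.00) = 1642.44 + 31.78% × 9689.00 = 4721.60

4721.60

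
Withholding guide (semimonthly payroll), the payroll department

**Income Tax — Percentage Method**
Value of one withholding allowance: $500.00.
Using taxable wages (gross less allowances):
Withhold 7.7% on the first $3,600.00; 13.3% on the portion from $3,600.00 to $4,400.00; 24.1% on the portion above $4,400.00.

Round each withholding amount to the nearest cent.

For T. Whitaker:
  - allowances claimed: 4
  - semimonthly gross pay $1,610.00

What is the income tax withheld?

Income Tax: taxable = $1,610.00 − 4×$500.00 = $-390.00
  Taxable ≤ 0 → $0.00

$0.00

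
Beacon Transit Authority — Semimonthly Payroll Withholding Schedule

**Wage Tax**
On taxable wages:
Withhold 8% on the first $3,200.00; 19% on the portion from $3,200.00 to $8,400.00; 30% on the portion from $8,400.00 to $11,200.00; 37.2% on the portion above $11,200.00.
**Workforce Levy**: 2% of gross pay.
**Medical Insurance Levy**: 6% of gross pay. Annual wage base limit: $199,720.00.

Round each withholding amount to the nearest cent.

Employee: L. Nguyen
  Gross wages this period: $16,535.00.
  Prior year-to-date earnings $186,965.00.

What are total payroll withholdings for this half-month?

Wage Tax: taxable = $16,535.00
  $2,084.00 + 37.2% × ($16,535.00 − $11,200.00) = $2,084.00 + 37.2% × $5,335.00 = $4,068.62
Workforce Levy: 2% × $16,535.00 = $330.70
Medical Insurance Levy: cap $199,720.00 − YTD $186,965.00 = $12,755.00 subject; 6% × $12,755.00 = $765.30
Total: $4,068.62 + $330.70 + $765.30 = $5,164.62

$5,164.62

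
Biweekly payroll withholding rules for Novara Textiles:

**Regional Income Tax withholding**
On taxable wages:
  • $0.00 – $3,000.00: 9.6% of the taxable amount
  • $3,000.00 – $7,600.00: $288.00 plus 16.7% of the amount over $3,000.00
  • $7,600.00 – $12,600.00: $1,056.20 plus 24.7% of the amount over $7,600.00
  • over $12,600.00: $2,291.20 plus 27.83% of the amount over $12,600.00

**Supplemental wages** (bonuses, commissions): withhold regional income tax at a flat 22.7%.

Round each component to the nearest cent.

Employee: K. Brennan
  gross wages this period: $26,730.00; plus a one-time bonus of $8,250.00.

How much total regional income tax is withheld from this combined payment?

Regional Income Tax: taxable = $26,730.00
  $2,291.20 + 27.83% × ($26,730.00 − $12,600.00) = $2,291.20 + 27.83% × $14,130.00 = $6,223.58
Supplemental (22.7% flat on bonus): 22.7% × $8,250.00 = $1,872.75
Total regional income tax: $6,223.58 + $1,872.75 = $8,096.33

$8,096.33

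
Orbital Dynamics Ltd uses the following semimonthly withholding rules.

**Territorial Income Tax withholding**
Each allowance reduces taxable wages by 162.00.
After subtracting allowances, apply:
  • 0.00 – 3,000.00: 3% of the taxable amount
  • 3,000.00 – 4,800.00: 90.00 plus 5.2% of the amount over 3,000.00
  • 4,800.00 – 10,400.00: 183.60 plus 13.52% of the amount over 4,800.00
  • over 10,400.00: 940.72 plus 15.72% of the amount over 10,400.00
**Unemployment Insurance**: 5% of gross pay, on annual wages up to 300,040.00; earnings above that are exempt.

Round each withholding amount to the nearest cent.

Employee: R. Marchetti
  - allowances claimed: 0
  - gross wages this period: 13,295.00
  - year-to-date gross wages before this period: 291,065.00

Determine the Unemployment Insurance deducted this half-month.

Unemployment Insurance: cap 300,040.00 − YTD 291,065.00 = 8,975.00 subject; 5% × 8,975.00 = 448.75

448.75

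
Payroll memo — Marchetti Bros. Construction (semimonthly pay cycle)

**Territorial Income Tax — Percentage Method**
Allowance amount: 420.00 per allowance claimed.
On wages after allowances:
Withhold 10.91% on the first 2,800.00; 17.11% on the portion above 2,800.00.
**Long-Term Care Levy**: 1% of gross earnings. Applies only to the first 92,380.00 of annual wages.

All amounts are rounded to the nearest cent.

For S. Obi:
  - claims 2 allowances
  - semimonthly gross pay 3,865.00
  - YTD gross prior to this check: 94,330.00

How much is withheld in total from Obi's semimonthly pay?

343.98

Territorial Income Tax: taxable = 3,865.00 − 2×420.00 = 3,025.00
  305.48 + 17.11% × (3,025.00 − 2,800.00) = 305.48 + 17.11% × 225.00 = 343.98
Long-Term Care Levy: YTD 94,330.00 ≥ cap 92,380.00 → 0.00
Total: 343.98 + 0.00 = 343.98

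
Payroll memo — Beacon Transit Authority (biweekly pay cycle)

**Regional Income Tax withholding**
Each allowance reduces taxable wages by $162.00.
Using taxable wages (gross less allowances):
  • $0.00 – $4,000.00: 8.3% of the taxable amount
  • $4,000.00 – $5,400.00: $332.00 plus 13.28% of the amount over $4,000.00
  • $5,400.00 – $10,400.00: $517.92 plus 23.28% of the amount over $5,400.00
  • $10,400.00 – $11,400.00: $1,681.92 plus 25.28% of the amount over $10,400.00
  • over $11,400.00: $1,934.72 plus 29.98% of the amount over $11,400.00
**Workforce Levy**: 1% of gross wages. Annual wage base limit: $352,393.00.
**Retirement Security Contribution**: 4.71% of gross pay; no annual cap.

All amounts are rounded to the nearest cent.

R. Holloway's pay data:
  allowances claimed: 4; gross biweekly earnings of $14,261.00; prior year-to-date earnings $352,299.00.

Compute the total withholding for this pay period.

Regional Income Tax: taxable = $14,261.00 − 4×$162.00 = $13,613.00
  $1,934.72 + 29.98% × ($13,613.00 − $11,400.00) = $1,934.72 + 29.98% × $2,213.00 = $2,598.18
Workforce Levy: cap $352,393.00 − YTD $352,299.00 = $94.00 subject; 1% × $94.00 = $0.94
Retirement Security Contribution: 4.71% × $14,261.00 = $671.69
Total: $2,598.18 + $0.94 + $671.69 = $3,270.81

$3,270.81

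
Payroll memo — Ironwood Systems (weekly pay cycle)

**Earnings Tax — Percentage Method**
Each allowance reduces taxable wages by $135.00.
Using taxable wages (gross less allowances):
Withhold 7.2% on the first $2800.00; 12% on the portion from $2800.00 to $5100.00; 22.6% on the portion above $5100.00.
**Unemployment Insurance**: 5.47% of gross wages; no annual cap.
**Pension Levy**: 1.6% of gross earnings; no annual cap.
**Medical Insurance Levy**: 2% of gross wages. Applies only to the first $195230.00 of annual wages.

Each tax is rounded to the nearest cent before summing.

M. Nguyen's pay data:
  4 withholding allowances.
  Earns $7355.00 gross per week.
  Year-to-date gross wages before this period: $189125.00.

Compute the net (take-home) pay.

Earnings Tax: taxable = $7355.00 − 4×$135.00 = $6815.00
  $477.60 + 22.6% × ($6815.00 − $5100.00) = $477.60 + 22.6% × $1715.00 = $865.19
Unemployment Insurance: 5.47% × $7355.00 = $402.32
Pension Levy: 1.6% × $7355.00 = $117.68
Medical Insurance Levy: cap $195230.00 − YTD $189125.00 = $6105.00 subject; 2% × $6105.00 = $122.10
Total withheld: $865.19 + $402.32 + $117.68 + $122.10 = $1507.29
Net pay: $7355.00 − $1507.29 = $5847.71

$5847.71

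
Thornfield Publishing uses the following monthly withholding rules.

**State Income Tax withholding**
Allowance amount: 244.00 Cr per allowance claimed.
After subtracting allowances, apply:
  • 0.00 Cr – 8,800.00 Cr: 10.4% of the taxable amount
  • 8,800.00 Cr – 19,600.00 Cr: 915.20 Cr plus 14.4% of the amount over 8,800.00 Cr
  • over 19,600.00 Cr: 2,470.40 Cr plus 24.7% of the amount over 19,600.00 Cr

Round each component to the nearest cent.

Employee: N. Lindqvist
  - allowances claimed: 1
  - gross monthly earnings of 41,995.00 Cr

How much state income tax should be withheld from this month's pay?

State Income Tax: taxable = 41,995.00 Cr − 1×244.00 Cr = 41,751.00 Cr
  2,470.40 Cr + 24.7% × (41,751.00 Cr − 19,600.00 Cr) = 2,470.40 Cr + 24.7% × 22,151.00 Cr = 7,941.70 Cr

7,941.70 Cr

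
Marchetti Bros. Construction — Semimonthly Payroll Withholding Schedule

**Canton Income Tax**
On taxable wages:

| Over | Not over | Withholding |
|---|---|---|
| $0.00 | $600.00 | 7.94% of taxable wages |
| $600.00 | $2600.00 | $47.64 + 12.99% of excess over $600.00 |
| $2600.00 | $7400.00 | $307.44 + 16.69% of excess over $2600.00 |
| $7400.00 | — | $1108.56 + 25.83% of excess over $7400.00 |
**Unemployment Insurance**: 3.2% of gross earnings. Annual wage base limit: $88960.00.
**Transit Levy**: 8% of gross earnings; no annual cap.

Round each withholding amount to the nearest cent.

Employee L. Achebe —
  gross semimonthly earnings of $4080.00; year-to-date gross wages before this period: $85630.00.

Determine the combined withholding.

Canton Income Tax: taxable = $4080.00
  $307.44 + 16.69% × ($4080.00 − $2600.00) = $307.44 + 16.69% × $1480.00 = $554.45
Unemployment Insurance: cap $88960.00 − YTD $85630.00 = $3330.00 subject; 3.2% × $3330.00 = $106.56
Transit Levy: 8% × $4080.00 = $326.40
Total: $554.45 + $106.56 + $326.40 = $987.41

$987.41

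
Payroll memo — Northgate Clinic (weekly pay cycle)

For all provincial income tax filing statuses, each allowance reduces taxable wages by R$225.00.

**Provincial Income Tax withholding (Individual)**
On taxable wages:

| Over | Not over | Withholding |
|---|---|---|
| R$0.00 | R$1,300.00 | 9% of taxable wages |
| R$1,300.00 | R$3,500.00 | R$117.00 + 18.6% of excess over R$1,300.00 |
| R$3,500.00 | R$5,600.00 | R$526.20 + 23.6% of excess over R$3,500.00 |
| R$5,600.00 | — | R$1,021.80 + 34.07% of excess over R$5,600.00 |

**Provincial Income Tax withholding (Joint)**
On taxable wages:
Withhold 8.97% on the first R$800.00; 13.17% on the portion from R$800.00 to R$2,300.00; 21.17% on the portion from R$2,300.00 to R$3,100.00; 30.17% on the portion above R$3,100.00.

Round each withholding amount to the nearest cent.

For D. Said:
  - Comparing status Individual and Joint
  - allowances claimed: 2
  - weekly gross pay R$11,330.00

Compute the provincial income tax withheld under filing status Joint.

Provincial Income Tax (Joint): taxable = R$11,330.00 − 2×R$225.00 = R$10,880.00
  R$438.67 + 30.17% × (R$10,880.00 − R$3,100.00) = R$438.67 + 30.17% × R$7,780.00 = R$2,785.90

R$2,785.90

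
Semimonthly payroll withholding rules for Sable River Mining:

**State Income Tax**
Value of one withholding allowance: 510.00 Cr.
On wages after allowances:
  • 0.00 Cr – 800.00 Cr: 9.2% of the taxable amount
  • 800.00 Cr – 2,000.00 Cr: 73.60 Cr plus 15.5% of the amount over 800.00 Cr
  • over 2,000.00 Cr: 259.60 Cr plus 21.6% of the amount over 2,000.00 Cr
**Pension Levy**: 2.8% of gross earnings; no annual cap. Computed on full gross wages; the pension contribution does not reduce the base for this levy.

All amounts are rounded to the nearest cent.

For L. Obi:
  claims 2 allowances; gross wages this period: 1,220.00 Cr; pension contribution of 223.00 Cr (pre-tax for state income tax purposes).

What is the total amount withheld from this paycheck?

34.16 Cr

State Income Tax: taxable = 1,220.00 Cr − 223.00 Cr − 2×510.00 Cr = -23.00 Cr
  Taxable ≤ 0 → 0.00 Cr
Pension Levy: 2.8% × 1,220.00 Cr = 34.16 Cr
Total: 0.00 Cr + 34.16 Cr = 34.16 Cr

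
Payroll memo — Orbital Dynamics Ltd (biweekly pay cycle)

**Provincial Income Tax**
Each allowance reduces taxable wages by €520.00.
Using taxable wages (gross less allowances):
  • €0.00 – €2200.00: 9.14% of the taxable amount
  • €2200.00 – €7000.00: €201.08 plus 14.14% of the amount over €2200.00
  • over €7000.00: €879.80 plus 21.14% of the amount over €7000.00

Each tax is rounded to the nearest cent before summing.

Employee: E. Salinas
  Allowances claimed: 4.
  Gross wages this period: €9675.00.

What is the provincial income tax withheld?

Provincial Income Tax: taxable = €9675.00 − 4×€520.00 = €7595.00
  €879.80 + 21.14% × (€7595.00 − €7000.00) = €879.80 + 21.14% × €595.00 = €1005.58

€1005.58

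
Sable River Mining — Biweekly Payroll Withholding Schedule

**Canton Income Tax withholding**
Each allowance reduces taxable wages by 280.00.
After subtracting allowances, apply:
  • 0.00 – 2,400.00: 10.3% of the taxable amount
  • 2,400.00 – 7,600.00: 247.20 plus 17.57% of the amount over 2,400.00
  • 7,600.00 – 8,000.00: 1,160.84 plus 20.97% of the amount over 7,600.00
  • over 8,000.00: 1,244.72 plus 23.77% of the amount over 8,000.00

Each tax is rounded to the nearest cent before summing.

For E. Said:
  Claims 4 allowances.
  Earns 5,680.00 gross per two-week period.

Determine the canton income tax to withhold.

626.71

Canton Income Tax: taxable = 5,680.00 − 4×280.00 = 4,560.00
  247.20 + 17.57% × (4,560.00 − 2,400.00) = 247.20 + 17.57% × 2,160.00 = 626.71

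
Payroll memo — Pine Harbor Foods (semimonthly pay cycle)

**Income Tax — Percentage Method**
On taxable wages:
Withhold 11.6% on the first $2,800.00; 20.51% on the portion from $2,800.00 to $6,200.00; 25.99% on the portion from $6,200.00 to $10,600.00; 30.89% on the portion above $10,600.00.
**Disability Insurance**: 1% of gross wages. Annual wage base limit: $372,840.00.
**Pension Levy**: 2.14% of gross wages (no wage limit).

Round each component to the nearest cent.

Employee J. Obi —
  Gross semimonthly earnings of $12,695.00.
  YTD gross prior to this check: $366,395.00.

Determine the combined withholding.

$3,148.97

Income Tax: taxable = $12,695.00
  $2,165.70 + 30.89% × ($12,695.00 − $10,600.00) = $2,165.70 + 30.89% × $2,095.00 = $2,812.85
Disability Insurance: cap $372,840.00 − YTD $366,395.00 = $6,445.00 subject; 1% × $6,445.00 = $64.45
Pension Levy: 2.14% × $12,695.00 = $271.67
Total: $2,812.85 + $64.45 + $271.67 = $3,148.97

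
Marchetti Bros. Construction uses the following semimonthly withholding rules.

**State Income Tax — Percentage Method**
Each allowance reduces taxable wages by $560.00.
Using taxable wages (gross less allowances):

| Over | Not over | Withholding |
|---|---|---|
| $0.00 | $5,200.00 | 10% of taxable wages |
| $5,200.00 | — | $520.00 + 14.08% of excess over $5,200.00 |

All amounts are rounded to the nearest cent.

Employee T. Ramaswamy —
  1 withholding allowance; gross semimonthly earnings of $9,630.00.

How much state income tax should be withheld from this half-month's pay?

State Income Tax: taxable = $9,630.00 − 1×$560.00 = $9,070.00
  $520.00 + 14.08% × ($9,070.00 − $5,200.00) = $520.00 + 14.08% × $3,870.00 = $1,064.90

$1,064.90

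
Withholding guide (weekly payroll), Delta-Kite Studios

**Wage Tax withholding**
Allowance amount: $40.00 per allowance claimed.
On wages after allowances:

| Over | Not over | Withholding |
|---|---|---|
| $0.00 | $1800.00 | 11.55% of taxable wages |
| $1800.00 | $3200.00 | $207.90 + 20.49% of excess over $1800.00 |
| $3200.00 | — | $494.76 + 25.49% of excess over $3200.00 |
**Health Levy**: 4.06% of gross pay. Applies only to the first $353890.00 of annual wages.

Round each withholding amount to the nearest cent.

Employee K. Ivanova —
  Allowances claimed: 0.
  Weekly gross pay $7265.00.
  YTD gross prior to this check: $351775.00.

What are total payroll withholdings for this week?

$1616.80

Wage Tax: taxable = $7265.00
  $494.76 + 25.49% × ($7265.00 − $3200.00) = $494.76 + 25.49% × $4065.00 = $1530.93
Health Levy: cap $353890.00 − YTD $351775.00 = $2115.00 subject; 4.06% × $2115.00 = $85.87
Total: $1530.93 + $85.87 = $1616.80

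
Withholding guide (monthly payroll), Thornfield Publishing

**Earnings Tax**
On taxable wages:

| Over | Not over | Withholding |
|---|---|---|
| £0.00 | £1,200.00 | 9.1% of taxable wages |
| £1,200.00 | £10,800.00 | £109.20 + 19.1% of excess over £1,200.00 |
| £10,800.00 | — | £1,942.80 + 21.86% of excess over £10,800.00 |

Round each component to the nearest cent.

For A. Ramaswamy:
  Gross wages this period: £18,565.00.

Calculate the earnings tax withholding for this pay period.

£3,640.23

Earnings Tax: taxable = £18,565.00
  £1,942.80 + 21.86% × (£18,565.00 − £10,800.00) = £1,942.80 + 21.86% × £7,765.00 = £3,640.23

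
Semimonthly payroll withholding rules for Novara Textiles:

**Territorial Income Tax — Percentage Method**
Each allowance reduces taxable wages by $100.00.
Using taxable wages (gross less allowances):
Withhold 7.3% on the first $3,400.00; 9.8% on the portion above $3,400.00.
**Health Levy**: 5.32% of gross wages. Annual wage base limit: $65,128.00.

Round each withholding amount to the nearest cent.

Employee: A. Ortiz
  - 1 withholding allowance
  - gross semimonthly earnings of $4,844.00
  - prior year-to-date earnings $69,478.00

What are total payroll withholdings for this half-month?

Territorial Income Tax: taxable = $4,844.00 − 1×$100.00 = $4,744.00
  $248.20 + 9.8% × ($4,744.00 − $3,400.00) = $248.20 + 9.8% × $1,344.00 = $379.91
Health Levy: YTD $69,478.00 ≥ cap $65,128.00 → $0.00
Total: $379.91 + $0.00 = $379.91

$379.91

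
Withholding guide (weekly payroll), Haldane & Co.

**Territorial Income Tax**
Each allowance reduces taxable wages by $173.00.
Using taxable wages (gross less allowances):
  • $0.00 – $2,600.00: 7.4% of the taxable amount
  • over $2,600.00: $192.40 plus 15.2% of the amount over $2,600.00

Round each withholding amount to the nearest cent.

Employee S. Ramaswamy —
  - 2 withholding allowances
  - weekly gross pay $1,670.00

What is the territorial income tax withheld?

Territorial Income Tax: taxable = $1,670.00 − 2×$173.00 = $1,324.00
  7.4% × $1,324.00 = $97.98

$97.98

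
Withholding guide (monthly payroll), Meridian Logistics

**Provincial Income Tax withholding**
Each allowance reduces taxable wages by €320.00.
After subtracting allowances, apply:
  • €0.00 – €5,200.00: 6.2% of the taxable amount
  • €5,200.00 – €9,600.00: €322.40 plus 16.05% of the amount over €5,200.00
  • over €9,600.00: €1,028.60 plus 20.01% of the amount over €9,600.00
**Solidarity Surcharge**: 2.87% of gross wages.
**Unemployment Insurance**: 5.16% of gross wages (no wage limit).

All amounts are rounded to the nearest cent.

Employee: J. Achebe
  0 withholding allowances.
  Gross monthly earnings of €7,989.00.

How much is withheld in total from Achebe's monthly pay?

Provincial Income Tax: taxable = €7,989.00
  €322.40 + 16.05% × (€7,989.00 − €5,200.00) = €322.40 + 16.05% × €2,789.00 = €770.03
Solidarity Surcharge: 2.87% × €7,989.00 = €229.28
Unemployment Insurance: 5.16% × €7,989.00 = €412.23
Total: €770.03 + €229.28 + €412.23 = €1,411.54

€1,411.54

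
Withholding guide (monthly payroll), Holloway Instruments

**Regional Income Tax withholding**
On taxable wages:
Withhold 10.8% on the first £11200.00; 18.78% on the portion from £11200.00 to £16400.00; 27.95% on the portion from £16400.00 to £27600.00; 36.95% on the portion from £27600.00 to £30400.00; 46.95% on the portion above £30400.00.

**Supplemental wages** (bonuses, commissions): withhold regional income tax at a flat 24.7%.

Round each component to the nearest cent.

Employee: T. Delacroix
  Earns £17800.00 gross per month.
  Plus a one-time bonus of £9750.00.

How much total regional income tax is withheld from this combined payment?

£4985.71

Regional Income Tax: taxable = £17800.00
  £2186.16 + 27.95% × (£17800.00 − £16400.00) = £2186.16 + 27.95% × £1400.00 = £2577.46
Supplemental (24.7% flat on bonus): 24.7% × £9750.00 = £2408.25
Total regional income tax: £2577.46 + £2408.25 = £4985.71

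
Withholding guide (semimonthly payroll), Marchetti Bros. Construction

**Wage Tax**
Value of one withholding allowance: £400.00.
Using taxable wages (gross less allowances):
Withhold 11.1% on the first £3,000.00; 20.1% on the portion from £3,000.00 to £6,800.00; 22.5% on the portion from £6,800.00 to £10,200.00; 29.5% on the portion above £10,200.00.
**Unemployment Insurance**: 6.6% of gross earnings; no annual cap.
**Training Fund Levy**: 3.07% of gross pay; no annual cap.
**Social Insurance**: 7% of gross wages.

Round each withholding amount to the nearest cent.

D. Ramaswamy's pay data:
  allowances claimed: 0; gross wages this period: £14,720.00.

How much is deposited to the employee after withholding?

Wage Tax: taxable = £14,720.00
  £1,861.80 + 29.5% × (£14,720.00 − £10,200.00) = £1,861.80 + 29.5% × £4,520.00 = £3,195.20
Unemployment Insurance: 6.6% × £14,720.00 = £971.52
Training Fund Levy: 3.07% × £14,720.00 = £451.90
Social Insurance: 7% × £14,720.00 = £1,030.40
Total withheld: £3,195.20 + £971.52 + £451.90 + £1,030.40 = £5,649.02
Net pay: £14,720.00 − £5,649.02 = £9,070.98

£9,070.98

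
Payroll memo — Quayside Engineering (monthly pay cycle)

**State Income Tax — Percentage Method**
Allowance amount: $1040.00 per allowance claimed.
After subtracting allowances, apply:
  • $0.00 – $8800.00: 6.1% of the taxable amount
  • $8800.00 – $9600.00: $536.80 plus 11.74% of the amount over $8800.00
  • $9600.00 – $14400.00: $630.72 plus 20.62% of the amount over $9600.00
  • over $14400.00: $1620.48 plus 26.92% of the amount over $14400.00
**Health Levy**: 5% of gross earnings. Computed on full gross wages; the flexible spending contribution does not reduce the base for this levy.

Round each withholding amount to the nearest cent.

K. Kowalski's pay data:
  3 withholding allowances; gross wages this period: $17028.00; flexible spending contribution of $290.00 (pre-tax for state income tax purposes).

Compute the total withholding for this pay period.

$2310.63

State Income Tax: taxable = $17028.00 − $290.00 − 3×$1040.00 = $13618.00
  $630.72 + 20.62% × ($13618.00 − $9600.00) = $630.72 + 20.62% × $4018.00 = $1459.23
Health Levy: 5% × $17028.00 = $851.40
Total: $1459.23 + $851.40 = $2310.63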